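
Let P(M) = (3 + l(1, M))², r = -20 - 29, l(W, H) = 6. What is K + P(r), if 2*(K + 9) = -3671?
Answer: -3527/2 ≈ -1763.5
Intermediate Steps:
K = -3689/2 (K = -9 + (½)*(-3671) = -9 - 3671/2 = -3689/2 ≈ -1844.5)
r = -49
P(M) = 81 (P(M) = (3 + 6)² = 9² = 81)
K + P(r) = -3689/2 + 81 = -3527/2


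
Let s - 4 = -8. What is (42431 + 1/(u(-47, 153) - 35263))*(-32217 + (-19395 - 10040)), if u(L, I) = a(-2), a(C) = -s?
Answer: -92235992965456/35259 ≈ -2.6160e+9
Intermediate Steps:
s = -4 (s = 4 - 8 = -4)
a(C) = 4 (a(C) = -1*(-4) = 4)
u(L, I) = 4
(42431 + 1/(u(-47, 153) - 35263))*(-32217 + (-19395 - 10040)) = (42431 + 1/(4 - 35263))*(-32217 + (-19395 - 10040)) = (42431 + 1/(-35259))*(-32217 - 29435) = (42431 - 1/35259)*(-61652) = (1496074628/35259)*(-61652) = -92235992965456/35259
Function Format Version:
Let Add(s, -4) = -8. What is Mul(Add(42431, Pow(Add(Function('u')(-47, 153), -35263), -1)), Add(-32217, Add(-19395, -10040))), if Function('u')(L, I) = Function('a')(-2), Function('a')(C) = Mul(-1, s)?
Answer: Rational(-92235992965456, 35259) ≈ -2.6160e+9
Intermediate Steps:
s = -4 (s = Add(4, -8) = -4)
Function('a')(C) = 4 (Function('a')(C) = Mul(-1, -4) = 4)
Function('u')(L, I) = 4
Mul(Add(42431, Pow(Add(Function('u')(-47, 153), -35263), -1)), Add(-32217, Add(-19395, -10040))) = Mul(Add(42431, Pow(Add(4, -35263), -1)), Add(-32217, Add(-19395, -10040))) = Mul(Add(42431, Pow(-35259, -1)), Add(-32217, -29435)) = Mul(Add(42431, Rational(-1, 35259)), -61652) = Mul(Rational(1496074628, 35259), -61652) = Rational(-92235992965456, 35259)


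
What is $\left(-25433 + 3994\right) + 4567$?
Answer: $-16872$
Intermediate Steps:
$\left(-25433 + 3994\right) + 4567 = -21439 + 4567 = -16872$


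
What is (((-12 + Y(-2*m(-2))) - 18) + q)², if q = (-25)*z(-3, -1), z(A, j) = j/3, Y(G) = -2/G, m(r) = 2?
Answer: 16129/36 ≈ 448.03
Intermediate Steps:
z(A, j) = j/3 (z(A, j) = j*(⅓) = j/3)
q = 25/3 (q = (-25)*((⅓)*(-1)) = -5*5*(-⅓) = -25*(-⅓) = 25/3 ≈ 8.3333)
(((-12 + Y(-2*m(-2))) - 18) + q)² = (((-12 - 2/((-2*2))) - 18) + 25/3)² = (((-12 - 2/(-4)) - 18) + 25/3)² = (((-12 - 2*(-¼)) - 18) + 25/3)² = (((-12 + ½) - 18) + 25/3)² = ((-23/2 - 18) + 25/3)² = (-59/2 + 25/3)² = (-127/6)² = 16129/36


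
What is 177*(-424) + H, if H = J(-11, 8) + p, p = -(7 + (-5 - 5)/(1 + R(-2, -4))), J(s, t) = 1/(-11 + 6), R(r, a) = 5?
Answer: -1125803/15 ≈ -75054.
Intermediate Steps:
J(s, t) = -⅕ (J(s, t) = 1/(-5) = -⅕)
p = -16/3 (p = -(7 + (-5 - 5)/(1 + 5)) = -(7 - 10/6) = -(7 - 10*⅙) = -(7 - 5/3) = -1*16/3 = -16/3 ≈ -5.3333)
H = -83/15 (H = -⅕ - 16/3 = -83/15 ≈ -5.5333)
177*(-424) + H = 177*(-424) - 83/15 = -75048 - 83/15 = -1125803/15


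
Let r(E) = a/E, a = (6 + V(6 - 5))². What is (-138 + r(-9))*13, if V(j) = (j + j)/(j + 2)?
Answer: -150514/81 ≈ -1858.2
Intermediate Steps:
V(j) = 2*j/(2 + j) (V(j) = (2*j)/(2 + j) = 2*j/(2 + j))
a = 400/9 (a = (6 + 2*(6 - 5)/(2 + (6 - 5)))² = (6 + 2*1/(2 + 1))² = (6 + 2*1/3)² = (6 + 2*1*(⅓))² = (6 + ⅔)² = (20/3)² = 400/9 ≈ 44.444)
r(E) = 400/(9*E)
(-138 + r(-9))*13 = (-138 + (400/9)/(-9))*13 = (-138 + (400/9)*(-⅑))*13 = (-138 - 400/81)*13 = -11578/81*13 = -150514/81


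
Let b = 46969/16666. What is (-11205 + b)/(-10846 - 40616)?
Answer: 14361197/65974284 ≈ 0.21768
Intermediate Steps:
b = 3613/1282 (b = 46969*(1/16666) = 3613/1282 ≈ 2.8183)
(-11205 + b)/(-10846 - 40616) = (-11205 + 3613/1282)/(-10846 - 40616) = -14361197/1282/(-51462) = -14361197/1282*(-1/51462) = 14361197/65974284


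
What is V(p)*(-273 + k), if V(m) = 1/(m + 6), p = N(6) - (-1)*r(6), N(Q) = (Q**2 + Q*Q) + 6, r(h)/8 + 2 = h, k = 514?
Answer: 241/116 ≈ 2.0776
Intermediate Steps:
r(h) = -16 + 8*h
N(Q) = 6 + 2*Q**2 (N(Q) = (Q**2 + Q**2) + 6 = 2*Q**2 + 6 = 6 + 2*Q**2)
p = 110 (p = (6 + 2*6**2) - (-1)*(-16 + 8*6) = (6 + 2*36) - (-1)*(-16 + 48) = (6 + 72) - (-1)*32 = 78 - 1*(-32) = 78 + 32 = 110)
V(m) = 1/(6 + m)
V(p)*(-273 + k) = (-273 + 514)/(6 + 110) = 241/116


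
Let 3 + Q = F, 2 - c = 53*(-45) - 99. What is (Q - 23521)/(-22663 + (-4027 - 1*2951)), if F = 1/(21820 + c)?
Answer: 571774343/720454146 ≈ 0.79363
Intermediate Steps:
c = 2486 (c = 2 - (53*(-45) - 99) = 2 - (-2385 - 99) = 2 - 1*(-2484) = 2 + 2484 = 2486)
F = 1/24306 (F = 1/(21820 + 2486) = 1/24306 ≈ 4.1142e-5)
Q = -72917/24306 (Q = -3 + 1/24306 = -72917/24306 ≈ -3.0000)
(Q - 23521)/(-22663 + (-4027 - 1*2951)) = (-72917/24306 - 23521)/(-22663 + (-4027 - 1*2951)) = -571774343/(24306*(-22663 + (-4027 - 2951))) = -571774343/(24306*(-22663 - 6978)) = -571774343/24306/(-29641) = -571774343/24306*(-1/29641) = 571774343/720454146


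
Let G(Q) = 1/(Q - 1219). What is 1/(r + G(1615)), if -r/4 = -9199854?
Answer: 396/14572568737 ≈ 2.7174e-8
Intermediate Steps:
r = 36799416 (r = -4*(-9199854) = 36799416)
G(Q) = 1/(-1219 + Q)
1/(r + G(1615)) = 1/(36799416 + 1/(-1219 + 1615)) = 1/(36799416 + 1/396) = 1/(14572568737/396) = 396/14572568737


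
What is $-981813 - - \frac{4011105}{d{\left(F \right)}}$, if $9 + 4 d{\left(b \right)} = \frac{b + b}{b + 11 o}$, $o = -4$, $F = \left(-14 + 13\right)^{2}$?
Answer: $- \frac{1071835317}{389} \approx -2.7554 \cdot 10^{6}$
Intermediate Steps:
$F = 1$ ($F = \left(-1\right)^{2} = 1$)
$d{\left(b \right)} = - \frac{9}{4} + \frac{b}{2 \left(-44 + b\right)}$ ($d{\left(b \right)} = - \frac{9}{4} + \frac{\left(b + b\right) \frac{1}{b + 11 \left(-4\right)}}{4} = - \frac{9}{4} + \frac{2 b \frac{1}{b - 44}}{4} = - \frac{9}{4} + \frac{2 b \frac{1}{-44 + b}}{4} = - \frac{9}{4} + \frac{b}{2 \left(-44 + b\right)}$)
$-981813 - - \frac{4011105}{d{\left(F \right)}} = -981813 - - \frac{4011105}{\frac{1}{4} \frac{1}{-44 + 1} \left(396 - 7\right)} = -981813 - - \frac{4011105}{\frac{1}{4} \frac{1}{-43} \left(396 - 7\right)} = -981813 - - \frac{4011105}{\frac{1}{4} \left(- \frac{1}{43}\right) 389} = -981813 - - \frac{4011105}{- \frac{389}{172}} = -981813 - \left(-4011105\right) \left(- \frac{172}{389}\right) = -981813 - \frac{689910060}{389} = - \frac{1071835317}{389}$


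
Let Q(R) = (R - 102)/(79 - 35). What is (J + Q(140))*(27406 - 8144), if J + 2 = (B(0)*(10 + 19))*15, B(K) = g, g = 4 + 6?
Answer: 921445925/11 ≈ 8.3768e+7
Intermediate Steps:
g = 10
B(K) = 10
Q(R) = -51/22 + R/44 (Q(R) = (-102 + R)/44 = (-102 + R)*(1/44) = -51/22 + R/44)
J = 4348 (J = -2 + (10*(10 + 19))*15 = -2 + (10*29)*15 = -2 + 290*15 = -2 + 4350 = 4348)
(J + Q(140))*(27406 - 8144) = (4348 + (-51/22 + (1/44)*140))*(27406 - 8144) = (4348 + (-51/22 + 35/11))*19262 = (4348 + 19/22)*19262 = (95675/22)*19262 = 921445925/11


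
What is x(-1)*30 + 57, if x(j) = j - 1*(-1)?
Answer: 57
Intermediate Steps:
x(j) = 1 + j (x(j) = j + 1 = 1 + j)
x(-1)*30 + 57 = (1 - 1)*30 + 57 = 0*30 + 57 = 0 + 57 = 57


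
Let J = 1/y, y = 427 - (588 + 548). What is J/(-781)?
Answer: 1/553729 ≈ 1.8059e-6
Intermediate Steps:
y = -709 (y = 427 - 1*1136 = 427 - 1136 = -709)
J = -1/709 (J = 1/(-709) = -1/709 ≈ -0.0014104)
J/(-781) = -1/709/(-781) = -1/709*(-1/781) = 1/553729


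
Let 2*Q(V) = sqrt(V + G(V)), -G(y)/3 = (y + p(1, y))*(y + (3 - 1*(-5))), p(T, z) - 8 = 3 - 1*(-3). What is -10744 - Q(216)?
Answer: -10744 - I*sqrt(38586) ≈ -10744.0 - 196.43*I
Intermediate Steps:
p(T, z) = 14 (p(T, z) = 8 + (3 - 1*(-3)) = 8 + (3 + 3) = 8 + 6 = 14)
G(y) = -3*(8 + y)*(14 + y) (G(y) = -3*(y + 14)*(y + (3 - 1*(-5))) = -3*(14 + y)*(y + (3 + 5)) = -3*(14 + y)*(y + 8) = -3*(14 + y)*(8 + y) = -3*(8 + y)*(14 + y))
Q(V) = sqrt(-336 - 65*V - 3*V**2)/2 (Q(V) = sqrt(V + (-336 - 66*V - 3*V**2))/2 = sqrt(-336 - 65*V - 3*V**2)/2)
-10744 - Q(216) = -10744 - sqrt(-336 - 65*216 - 3*216**2)/2 = -10744 - sqrt(-336 - 14040 - 3*46656)/2 = -10744 - sqrt(-336 - 14040 - 139968)/2 = -10744 - sqrt(-154344)/2 = -10744 - 2*I*sqrt(38586)/2 = -10744 - I*sqrt(38586)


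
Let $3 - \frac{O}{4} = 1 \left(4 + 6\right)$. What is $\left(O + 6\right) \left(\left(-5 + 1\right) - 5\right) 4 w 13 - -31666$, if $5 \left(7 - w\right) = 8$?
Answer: $\frac{436322}{5} \approx 87264.0$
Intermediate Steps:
$w = \frac{27}{5}$ ($w = 7 - \frac{8}{5} = \frac{27}{5} \approx 5.4$)
$O = -28$ ($O = 12 - 4 \cdot 1 \left(4 + 6\right) = 12 - 4 \cdot 1 \cdot 10 = 12 - 40 = -28$)
$\left(O + 6\right) \left(\left(-5 + 1\right) - 5\right) 4 w 13 - -31666 = \left(-28 + 6\right) \left(\left(-5 + 1\right) - 5\right) 4 \cdot \frac{27}{5} \cdot 13 - -31666 = - 22 \left(-4 - 5\right) \frac{108}{5} \cdot 13 + 31666 = \left(-22\right) \left(-9\right) \frac{108}{5} \cdot 13 + 31666 = 198 \cdot \frac{108}{5} \cdot 13 + 31666 = \frac{21384}{5} \cdot 13 + 31666 = \frac{277992}{5} + 31666 = \frac{436322}{5}$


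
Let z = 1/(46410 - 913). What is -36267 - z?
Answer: -1650039700/45497 ≈ -36267.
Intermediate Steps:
z = 1/45497 ≈ 2.1979e-5
-36267 - z = -36267 - 1*1/45497 = -36267 - 1/45497 = -1650039700/45497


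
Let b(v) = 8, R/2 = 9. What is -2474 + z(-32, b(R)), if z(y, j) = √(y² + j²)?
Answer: -2474 + 8*√17 ≈ -2441.0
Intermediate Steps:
R = 18 (R = 2*9 = 18)
z(y, j) = √(j² + y²)
-2474 + z(-32, b(R)) = -2474 + √(8² + (-32)²) = -2474 + √(64 + 1024) = -2474 + √1088 = -2474 + 8*√17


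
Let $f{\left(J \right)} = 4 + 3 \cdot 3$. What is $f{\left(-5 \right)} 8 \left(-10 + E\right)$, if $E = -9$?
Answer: $-1976$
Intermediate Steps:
$f{\left(J \right)} = 13$ ($f{\left(J \right)} = 4 + 9 = 13$)
$f{\left(-5 \right)} 8 \left(-10 + E\right) = 13 \cdot 8 \left(-10 - 9\right) = 104 \left(-19\right) = -1976$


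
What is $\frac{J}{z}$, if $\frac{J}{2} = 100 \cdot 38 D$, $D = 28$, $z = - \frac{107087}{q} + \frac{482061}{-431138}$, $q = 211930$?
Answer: $- \frac{1215235315322000}{9270778921} \approx -1.3108 \cdot 10^{5}$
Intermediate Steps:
$z = - \frac{37083115684}{22842769085}$ ($z = - \frac{107087}{211930} + \frac{482061}{-431138} = \left(-107087\right) \frac{1}{211930} + 482061 \left(- \frac{1}{431138}\right) = - \frac{107087}{211930} - \frac{482061}{431138} = - \frac{37083115684}{22842769085} \approx -1.6234$)
$J = 212800$ ($J = 2 \cdot 100 \cdot 38 \cdot 28 = 2 \cdot 3800 \cdot 28 = 2 \cdot 106400 = 212800$)
$\frac{J}{z} = \frac{212800}{- \frac{37083115684}{22842769085}} = 212800 \left(- \frac{22842769085}{37083115684}\right) = - \frac{1215235315322000}{9270778921}$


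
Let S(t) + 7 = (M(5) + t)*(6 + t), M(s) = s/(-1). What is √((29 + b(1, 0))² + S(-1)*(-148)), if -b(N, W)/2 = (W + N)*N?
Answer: √6205 ≈ 78.772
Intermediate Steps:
M(s) = -s (M(s) = s*(-1) = -s)
b(N, W) = -2*N*(N + W) (b(N, W) = -2*(W + N)*N = -2*(N + W)*N = -2*N*(N + W))
S(t) = -7 + (-5 + t)*(6 + t) (S(t) = -7 + (-1*5 + t)*(6 + t) = -7 + (-5 + t)*(6 + t))
√((29 + b(1, 0))² + S(-1)*(-148)) = √((29 - 2*1*(1 + 0))² + (-37 - 1 + (-1)²)*(-148)) = √((29 - 2*1*1)² + (-37 - 1 + 1)*(-148)) = √((29 - 2)² - 37*(-148)) = √(27² + 5476) = √(729 + 5476) = √6205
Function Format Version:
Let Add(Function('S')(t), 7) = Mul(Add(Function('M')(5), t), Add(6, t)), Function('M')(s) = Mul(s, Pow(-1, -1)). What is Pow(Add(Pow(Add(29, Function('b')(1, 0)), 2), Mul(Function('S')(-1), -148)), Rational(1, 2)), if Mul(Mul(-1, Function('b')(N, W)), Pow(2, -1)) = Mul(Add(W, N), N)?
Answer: Pow(6205, Rational(1, 2)) ≈ 78.772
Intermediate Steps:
Function('M')(s) = Mul(-1, s) (Function('M')(s) = Mul(s, -1) = Mul(-1, s))
Function('b')(N, W) = Mul(-2, N, Add(N, W)) (Function('b')(N, W) = Mul(-2, Mul(Add(W, N), N)) = Mul(-2, Mul(Add(N, W), N)) = Mul(-2, Mul(N, Add(N, W))) = Mul(-2, N, Add(N, W)))
Function('S')(t) = Add(-7, Mul(Add(-5, t), Add(6, t))) (Function('S')(t) = Add(-7, Mul(Add(Mul(-1, 5), t), Add(6, t))) = Add(-7, Mul(Add(-5, t), Add(6, t))))
Pow(Add(Pow(Add(29, Function('b')(1, 0)), 2), Mul(Function('S')(-1), -148)), Rational(1, 2)) = Pow(Add(Pow(Add(29, Mul(-2, 1, Add(1, 0))), 2), Mul(Add(-37, -1, Pow(-1, 2)), -148)), Rational(1, 2)) = Pow(Add(Pow(Add(29, Mul(-2, 1, 1)), 2), Mul(Add(-37, -1, 1), -148)), Rational(1, 2)) = Pow(Add(Pow(Add(29, -2), 2), Mul(-37, -148)), Rational(1, 2)) = Pow(Add(Pow(27, 2), 5476), Rational(1, 2)) = Pow(Add(729, 5476), Rational(1, 2)) = Pow(6205, Rational(1, 2))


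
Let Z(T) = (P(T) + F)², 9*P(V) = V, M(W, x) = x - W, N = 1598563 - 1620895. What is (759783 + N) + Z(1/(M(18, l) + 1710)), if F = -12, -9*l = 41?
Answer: 170122575545068/230644969 ≈ 7.3760e+5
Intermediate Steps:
l = -41/9 (l = -⅑*41 = -41/9 ≈ -4.5556)
N = -22332
P(V) = V/9
Z(T) = (-12 + T/9)² (Z(T) = (T/9 - 12)² = (-12 + T/9)²)
(759783 + N) + Z(1/(M(18, l) + 1710)) = (759783 - 22332) + (-108 + 1/((-41/9 - 1*18) + 1710))²/81 = 737451 + (-108 + 1/((-41/9 - 18) + 1710))²/81 = 737451 + (-108 + 1/(-203/9 + 1710))²/81 = 737451 + (-108 + 1/(15187/9))²/81 = 737451 + (-108 + 9/15187)²/81 = 737451 + (-1640187/15187)²/81 = 737451 + (1/81)*(2690213394969/230644969) = 737451 + 33212511049/230644969 = 170122575545068/230644969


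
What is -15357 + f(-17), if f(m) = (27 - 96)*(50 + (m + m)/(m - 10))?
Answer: -170045/9 ≈ -18894.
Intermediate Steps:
f(m) = -3450 - 138*m/(-10 + m) (f(m) = -69*(50 + (2*m)/(-10 + m)) = -69*(50 + 2*m/(-10 + m)) = -3450 - 138*m/(-10 + m))
-15357 + f(-17) = -15357 + 276*(125 - 13*(-17))/(-10 - 17) = -15357 + 276*(125 + 221)/(-27) = -15357 + 276*(-1/27)*346 = -15357 - 31832/9 = -170045/9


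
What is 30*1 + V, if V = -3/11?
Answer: 327/11 ≈ 29.727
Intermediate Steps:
V = -3/11 (V = -3*1/11 = -3/11 ≈ -0.27273)
30*1 + V = 30*1 - 3/11 = 30 - 3/11 = 327/11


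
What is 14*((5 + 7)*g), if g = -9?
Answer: -1512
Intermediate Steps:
14*((5 + 7)*g) = 14*((5 + 7)*(-9)) = 14*(12*(-9)) = 14*(-108) = -1512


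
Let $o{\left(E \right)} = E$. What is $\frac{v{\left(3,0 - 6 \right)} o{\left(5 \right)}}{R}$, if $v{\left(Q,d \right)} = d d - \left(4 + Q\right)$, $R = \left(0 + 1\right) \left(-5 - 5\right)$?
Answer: $- \frac{29}{2} \approx -14.5$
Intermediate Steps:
$R = -10$ ($R = 1 \left(-10\right) = -10$)
$v{\left(Q,d \right)} = -4 + d^{2} - Q$ ($v{\left(Q,d \right)} = d^{2} - \left(4 + Q\right) = -4 + d^{2} - Q$)
$\frac{v{\left(3,0 - 6 \right)} o{\left(5 \right)}}{R} = \frac{\left(-4 + \left(0 - 6\right)^{2} - 3\right) 5}{-10} = \left(-4 + \left(0 - 6\right)^{2} - 3\right) 5 \left(- \frac{1}{10}\right) = \left(-4 + \left(-6\right)^{2} - 3\right) 5 \left(- \frac{1}{10}\right) = \left(-4 + 36 - 3\right) 5 \left(- \frac{1}{10}\right) = 29 \cdot 5 \left(- \frac{1}{10}\right) = 145 \left(- \frac{1}{10}\right) = - \frac{29}{2}$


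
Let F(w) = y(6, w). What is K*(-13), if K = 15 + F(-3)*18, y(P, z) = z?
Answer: 507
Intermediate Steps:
F(w) = w
K = -39 (K = 15 - 3*18 = 15 - 54 = -39)
K*(-13) = -39*(-13) = 507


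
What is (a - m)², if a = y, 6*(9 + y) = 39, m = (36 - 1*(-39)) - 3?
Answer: 22201/4 ≈ 5550.3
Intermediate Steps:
m = 72 (m = (36 + 39) - 3 = 75 - 3 = 72)
y = -5/2 (y = -9 + (⅙)*39 = -9 + 13/2 = -5/2 ≈ -2.5000)
a = -5/2 ≈ -2.5000
(a - m)² = (-5/2 - 1*72)² = (-5/2 - 72)² = (-149/2)² = 22201/4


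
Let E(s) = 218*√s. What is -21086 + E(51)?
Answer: -21086 + 218*√51 ≈ -19529.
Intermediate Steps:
-21086 + E(51) = -21086 + 218*√51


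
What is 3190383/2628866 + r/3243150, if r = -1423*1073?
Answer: 1583232584309/2131451691975 ≈ 0.74279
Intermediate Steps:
r = -1526879
3190383/2628866 + r/3243150 = 3190383/2628866 - 1526879/3243150 = 1583232584309/2131451691975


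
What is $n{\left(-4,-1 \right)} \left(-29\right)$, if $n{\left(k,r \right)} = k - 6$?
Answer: $290$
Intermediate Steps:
$n{\left(k,r \right)} = -6 + k$ ($n{\left(k,r \right)} = k - 6 = -6 + k$)
$n{\left(-4,-1 \right)} \left(-29\right) = \left(-6 - 4\right) \left(-29\right) = \left(-10\right) \left(-29\right) = 290$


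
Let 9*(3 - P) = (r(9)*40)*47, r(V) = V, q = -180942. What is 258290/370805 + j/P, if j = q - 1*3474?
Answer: 13773437042/139200197 ≈ 98.947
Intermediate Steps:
j = -184416 (j = -180942 - 1*3474 = -180942 - 3474 = -184416)
P = -1877 (P = 3 - 9*40*47/9 = 3 - 40*47 = 3 - ⅑*16920 = 3 - 1880 = -1877)
258290/370805 + j/P = 258290/370805 - 184416/(-1877) = 258290*(1/370805) - 184416*(-1/1877) = 51658/74161 + 184416/1877 = 13773437042/139200197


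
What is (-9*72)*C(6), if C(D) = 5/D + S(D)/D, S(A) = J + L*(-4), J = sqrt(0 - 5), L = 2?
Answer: 324 - 108*I*sqrt(5) ≈ 324.0 - 241.5*I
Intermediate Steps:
J = I*sqrt(5) (J = sqrt(-5) = I*sqrt(5) ≈ 2.2361*I)
S(A) = -8 + I*sqrt(5) (S(A) = I*sqrt(5) + 2*(-4) = I*sqrt(5) - 8 = -8 + I*sqrt(5))
C(D) = 5/D + (-8 + I*sqrt(5))/D
(-9*72)*C(6) = (-9*72)*((-3 + I*sqrt(5))/6) = -108*(-3 + I*sqrt(5)) = -648*(-1/2 + I*sqrt(5)/6) = 324 - 108*I*sqrt(5)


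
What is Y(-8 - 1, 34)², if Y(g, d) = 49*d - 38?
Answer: 2650384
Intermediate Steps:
Y(g, d) = -38 + 49*d
Y(-8 - 1, 34)² = (-38 + 49*34)² = (-38 + 1666)² = 1628² = 2650384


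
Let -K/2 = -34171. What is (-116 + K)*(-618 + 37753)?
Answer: 2533572510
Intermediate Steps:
K = 68342 (K = -2*(-34171) = 68342)
(-116 + K)*(-618 + 37753) = (-116 + 68342)*(-618 + 37753) = 68226*37135 = 2533572510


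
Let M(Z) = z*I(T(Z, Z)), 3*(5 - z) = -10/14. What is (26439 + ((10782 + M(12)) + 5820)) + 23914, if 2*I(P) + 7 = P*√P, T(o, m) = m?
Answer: 200810/3 + 440*√3/7 ≈ 67046.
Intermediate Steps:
z = 110/21 (z = 5 - (-10)/(3*14) = 5 - ⅓*(-5/7) = 5 + 5/21 = 110/21 ≈ 5.2381)
I(P) = -7/2 + P^(3/2)/2 (I(P) = -7/2 + (P*√P)/2 = -7/2 + P^(3/2)/2)
M(Z) = -55/3 + 55*Z^(3/2)/21 (M(Z) = 110*(-7/2 + Z^(3/2)/2)/21 = -55/3 + 55*Z^(3/2)/21)
(26439 + ((10782 + M(12)) + 5820)) + 23914 = (26439 + ((10782 + (-55/3 + 55*12^(3/2)/21)) + 5820)) + 23914 = (26439 + ((10782 + (-55/3 + 55*(24*√3)/21)) + 5820)) + 23914 = (26439 + ((10782 + (-55/3 + 440*√3/7)) + 5820)) + 23914 = (26439 + ((32291/3 + 440*√3/7) + 5820)) + 23914 = (26439 + (49751/3 + 440*√3/7)) + 23914 = (129068/3 + 440*√3/7) + 23914 = 200810/3 + 440*√3/7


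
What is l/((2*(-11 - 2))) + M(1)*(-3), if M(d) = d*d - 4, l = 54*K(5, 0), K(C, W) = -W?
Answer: 9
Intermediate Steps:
l = 0 (l = 54*(-1*0) = 54*0 = 0)
M(d) = -4 + d**2 (M(d) = d**2 - 4 = -4 + d**2)
l/((2*(-11 - 2))) + M(1)*(-3) = 0/((2*(-11 - 2))) + (-4 + 1**2)*(-3) = 0/((2*(-13))) + (-4 + 1)*(-3) = 0/(-26) - 3*(-3) = 0*(-1/26) + 9 = 0 + 9 = 9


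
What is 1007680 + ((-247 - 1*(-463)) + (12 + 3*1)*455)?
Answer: 1014721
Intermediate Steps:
1007680 + ((-247 - 1*(-463)) + (12 + 3*1)*455) = 1007680 + ((-247 + 463) + (12 + 3)*455) = 1007680 + (216 + 15*455) = 1007680 + (216 + 6825) = 1007680 + 7041 = 1014721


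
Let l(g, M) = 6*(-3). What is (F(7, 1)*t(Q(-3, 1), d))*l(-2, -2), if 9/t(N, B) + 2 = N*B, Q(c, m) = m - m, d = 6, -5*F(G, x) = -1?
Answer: 81/5 ≈ 16.200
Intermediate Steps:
F(G, x) = 1/5 (F(G, x) = -1/5*(-1) = 1/5)
Q(c, m) = 0
t(N, B) = 9/(-2 + B*N) (t(N, B) = 9/(-2 + N*B) = 9/(-2 + B*N))
l(g, M) = -18
(F(7, 1)*t(Q(-3, 1), d))*l(-2, -2) = ((9/(-2 + 6*0))/5)*(-18) = ((9/(-2 + 0))/5)*(-18) = ((9/(-2))/5)*(-18) = ((9*(-1/2))/5)*(-18) = ((1/5)*(-9/2))*(-18) = -9/10*(-18) = 81/5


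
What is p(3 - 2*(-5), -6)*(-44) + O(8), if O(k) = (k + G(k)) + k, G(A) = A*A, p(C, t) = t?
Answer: 344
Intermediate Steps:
G(A) = A²
O(k) = k² + 2*k (O(k) = (k + k²) + k = k² + 2*k)
p(3 - 2*(-5), -6)*(-44) + O(8) = -6*(-44) + 8*(2 + 8) = 264 + 8*10 = 264 + 80 = 344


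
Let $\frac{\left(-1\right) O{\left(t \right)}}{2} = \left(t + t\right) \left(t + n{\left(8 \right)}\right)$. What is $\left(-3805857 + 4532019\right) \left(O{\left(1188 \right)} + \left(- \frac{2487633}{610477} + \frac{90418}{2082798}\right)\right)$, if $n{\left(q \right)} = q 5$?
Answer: $- \frac{897994807263436271764748}{211916712441} \approx -4.2375 \cdot 10^{12}$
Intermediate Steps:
$n{\left(q \right)} = 5 q$
$O{\left(t \right)} = - 4 t \left(40 + t\right)$ ($O{\left(t \right)} = - 2 \left(t + t\right) \left(t + 5 \cdot 8\right) = - 2 \cdot 2 t \left(t + 40\right) = - 2 \cdot 2 t \left(40 + t\right) = - 4 t \left(40 + t\right)$)
$\left(-3805857 + 4532019\right) \left(O{\left(1188 \right)} + \left(- \frac{2487633}{610477} + \frac{90418}{2082798}\right)\right) = \left(-3805857 + 4532019\right) \left(\left(-4\right) 1188 \left(40 + 1188\right) + \left(- \frac{2487633}{610477} + \frac{90418}{2082798}\right)\right) = 726162 \left(\left(-4\right) 1188 \cdot 1228 + \left(\left(-2487633\right) \frac{1}{610477} + 90418 \cdot \frac{1}{2082798}\right)\right) = 726162 \left(-5835456 + \left(- \frac{2487633}{610477} + \frac{45209}{1041399}\right)\right) = 726162 \left(-5835456 - \frac{2563019463874}{635750137323}\right) = 726162 \left(- \frac{3709894516361788162}{635750137323}\right) = - \frac{897994807263436271764748}{211916712441}$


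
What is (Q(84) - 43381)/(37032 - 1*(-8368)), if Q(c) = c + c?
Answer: -43213/45400 ≈ -0.95183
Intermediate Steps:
Q(c) = 2*c
(Q(84) - 43381)/(37032 - 1*(-8368)) = (2*84 - 43381)/(37032 - 1*(-8368)) = (168 - 43381)/(37032 + 8368) = -43213/45400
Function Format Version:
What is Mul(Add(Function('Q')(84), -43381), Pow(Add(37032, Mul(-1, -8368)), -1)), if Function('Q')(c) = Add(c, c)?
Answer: Rational(-43213, 45400) ≈ -0.95183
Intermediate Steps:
Function('Q')(c) = Mul(2, c)
Mul(Add(Function('Q')(84), -43381), Pow(Add(37032, Mul(-1, -8368)), -1)) = Mul(Add(Mul(2, 84), -43381), Pow(Add(37032, Mul(-1, -8368)), -1)) = Mul(Add(168, -43381), Pow(Add(37032, 8368), -1)) = Mul(-43213, Pow(45400, -1)) = Mul(-43213, Rational(1, 45400)) = Rational(-43213, 45400)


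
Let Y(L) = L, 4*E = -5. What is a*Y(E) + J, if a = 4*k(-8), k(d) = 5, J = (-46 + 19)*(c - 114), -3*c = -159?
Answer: 1622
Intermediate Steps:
c = 53 (c = -⅓*(-159) = 53)
E = -5/4 (E = (¼)*(-5) = -5/4 ≈ -1.2500)
J = 1647 (J = (-46 + 19)*(53 - 114) = -27*(-61) = 1647)
a = 20 (a = 4*5 = 20)
a*Y(E) + J = 20*(-5/4) + 1647 = -25 + 1647 = 1622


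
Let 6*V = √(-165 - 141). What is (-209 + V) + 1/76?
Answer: -15883/76 + I*√34/2 ≈ -208.99 + 2.9155*I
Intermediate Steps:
V = I*√34/2 (V = √(-165 - 141)/6 = √(-306)/6 = (3*I*√34)/6 = I*√34/2 ≈ 2.9155*I)
(-209 + V) + 1/76 = (-209 + I*√34/2) + 1/76 = -15883/76 + I*√34/2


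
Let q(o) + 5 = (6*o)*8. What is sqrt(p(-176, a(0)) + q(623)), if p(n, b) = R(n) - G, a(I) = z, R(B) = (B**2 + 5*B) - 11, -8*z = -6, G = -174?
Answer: sqrt(60158) ≈ 245.27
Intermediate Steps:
z = 3/4 (z = -1/8*(-6) = 3/4 ≈ 0.75000)
q(o) = -5 + 48*o (q(o) = -5 + (6*o)*8 = -5 + 48*o)
R(B) = -11 + B**2 + 5*B
a(I) = 3/4
p(n, b) = 163 + n**2 + 5*n (p(n, b) = (-11 + n**2 + 5*n) - 1*(-174) = (-11 + n**2 + 5*n) + 174 = 163 + n**2 + 5*n)
sqrt(p(-176, a(0)) + q(623)) = sqrt((163 + (-176)**2 + 5*(-176)) + (-5 + 48*623)) = sqrt((163 + 30976 - 880) + (-5 + 29904)) = sqrt(30259 + 29899) = sqrt(60158)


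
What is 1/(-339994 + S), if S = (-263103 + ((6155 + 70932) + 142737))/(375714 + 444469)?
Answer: -820183/278857342181 ≈ -2.9412e-6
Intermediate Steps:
S = -43279/820183 (S = (-263103 + (77087 + 142737))/820183 = (-263103 + 219824)*(1/820183) = -43279*1/820183 = -43279/820183 ≈ -0.052768)
1/(-339994 + S) = 1/(-339994 - 43279/820183) = 1/(-278857342181/820183) = -820183/278857342181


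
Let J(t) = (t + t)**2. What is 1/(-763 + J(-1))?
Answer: -1/759 ≈ -0.0013175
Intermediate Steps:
J(t) = 4*t**2 (J(t) = (2*t)**2 = 4*t**2)
1/(-763 + J(-1)) = 1/(-763 + 4*(-1)**2) = 1/(-763 + 4*1) = 1/(-763 + 4) = 1/(-759) = -1/759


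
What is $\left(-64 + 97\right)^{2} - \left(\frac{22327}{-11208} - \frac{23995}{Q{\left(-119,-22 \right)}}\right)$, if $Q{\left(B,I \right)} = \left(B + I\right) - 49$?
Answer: $\frac{205435345}{212952} \approx 964.7$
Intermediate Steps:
$Q{\left(B,I \right)} = -49 + B + I$
$\left(-64 + 97\right)^{2} - \left(\frac{22327}{-11208} - \frac{23995}{Q{\left(-119,-22 \right)}}\right) = \left(-64 + 97\right)^{2} - \left(\frac{22327}{-11208} - \frac{23995}{-49 - 119 - 22}\right) = 33^{2} - \left(22327 \left(- \frac{1}{11208}\right) - \frac{23995}{-190}\right) = 1089 - \left(- \frac{22327}{11208} - - \frac{4799}{38}\right) = 1089 - \left(- \frac{22327}{11208} + \frac{4799}{38}\right) = 1089 - \frac{26469383}{212952} = \frac{205435345}{212952}$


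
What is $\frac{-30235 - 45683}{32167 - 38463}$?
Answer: $\frac{37959}{3148} \approx 12.058$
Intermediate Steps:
$\frac{-30235 - 45683}{32167 - 38463} = - \frac{75918}{-6296} = \left(-75918\right) \left(- \frac{1}{6296}\right) = \frac{37959}{3148}$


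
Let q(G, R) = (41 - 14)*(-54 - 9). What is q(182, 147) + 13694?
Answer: 11993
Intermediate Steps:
q(G, R) = -1701 (q(G, R) = 27*(-63) = -1701)
q(182, 147) + 13694 = -1701 + 13694 = 11993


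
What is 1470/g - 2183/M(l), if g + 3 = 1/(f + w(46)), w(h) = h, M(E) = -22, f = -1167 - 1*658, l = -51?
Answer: -22940003/58718 ≈ -390.68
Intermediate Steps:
f = -1825 (f = -1167 - 658 = -1825)
g = -5338/1779 (g = -3 + 1/(-1825 + 46) = -3 + 1/(-1779) = -3 - 1/1779 = -5338/1779 ≈ -3.0006)
1470/g - 2183/M(l) = 1470/(-5338/1779) - 2183/(-22) = 1470*(-1779/5338) - 2183*(-1/22) = -1307565/2669 + 2183/22 = -22940003/58718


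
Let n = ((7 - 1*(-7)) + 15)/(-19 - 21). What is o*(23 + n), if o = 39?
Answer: 34749/40 ≈ 868.72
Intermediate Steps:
n = -29/40 (n = ((7 + 7) + 15)/(-40) = (14 + 15)*(-1/40) = 29*(-1/40) = -29/40 ≈ -0.72500)
o*(23 + n) = 39*(23 - 29/40) = 39*(891/40) = 34749/40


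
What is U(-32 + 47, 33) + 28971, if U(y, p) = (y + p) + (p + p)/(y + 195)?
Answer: 1015676/35 ≈ 29019.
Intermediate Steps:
U(y, p) = p + y + 2*p/(195 + y) (U(y, p) = (p + y) + (2*p)/(195 + y) = (p + y) + 2*p/(195 + y) = p + y + 2*p/(195 + y))
U(-32 + 47, 33) + 28971 = ((-32 + 47)**2 + 195*(-32 + 47) + 197*33 + 33*(-32 + 47))/(195 + (-32 + 47)) + 28971 = (15**2 + 195*15 + 6501 + 33*15)/(195 + 15) + 28971 = (225 + 2925 + 6501 + 495)/210 + 28971 = (1/210)*10146 + 28971 = 1691/35 + 28971 = 1015676/35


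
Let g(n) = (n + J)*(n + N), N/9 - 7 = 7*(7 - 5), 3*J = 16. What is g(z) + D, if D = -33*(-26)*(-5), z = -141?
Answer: -10802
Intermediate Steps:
J = 16/3 (J = (⅓)*16 = 16/3 ≈ 5.3333)
N = 189 (N = 63 + 9*(7*(7 - 5)) = 63 + 9*(7*2) = 63 + 9*14 = 63 + 126 = 189)
D = -4290 (D = 858*(-5) = -4290)
g(n) = (189 + n)*(16/3 + n) (g(n) = (n + 16/3)*(n + 189) = (16/3 + n)*(189 + n) = (189 + n)*(16/3 + n))
g(z) + D = (1008 + (-141)² + (583/3)*(-141)) - 4290 = (1008 + 19881 - 27401) - 4290 = -6512 - 4290 = -10802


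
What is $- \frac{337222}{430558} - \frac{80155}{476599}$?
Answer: $- \frac{97615522234}{102601756121} \approx -0.9514$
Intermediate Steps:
$- \frac{337222}{430558} - \frac{80155}{476599} = \left(-337222\right) \frac{1}{430558} - \frac{80155}{476599} = - \frac{168611}{215279} - \frac{80155}{476599} = - \frac{97615522234}{102601756121}$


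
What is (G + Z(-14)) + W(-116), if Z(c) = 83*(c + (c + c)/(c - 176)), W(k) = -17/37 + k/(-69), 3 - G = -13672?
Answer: 3038103346/242535 ≈ 12526.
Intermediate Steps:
G = 13675 (G = 3 - 1*(-13672) = 3 + 13672 = 13675)
W(k) = -17/37 - k/69 (W(k) = -17*1/37 + k*(-1/69) = -17/37 - k/69)
Z(c) = 83*c + 166*c/(-176 + c) (Z(c) = 83*(c + (2*c)/(-176 + c)) = 83*(c + 2*c/(-176 + c)) = 83*c + 166*c/(-176 + c))
(G + Z(-14)) + W(-116) = (13675 + 83*(-14)*(-174 - 14)/(-176 - 14)) + (-17/37 - 1/69*(-116)) = (13675 + 83*(-14)*(-188)/(-190)) + (-17/37 + 116/69) = (13675 + 83*(-14)*(-1/190)*(-188)) + 3119/2553 = (13675 - 109228/95) + 3119/2553 = 1189897/95 + 3119/2553 = 3038103346/242535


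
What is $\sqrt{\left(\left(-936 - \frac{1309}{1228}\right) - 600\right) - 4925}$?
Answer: $\frac{3 i \sqrt{270685891}}{614} \approx 80.387 i$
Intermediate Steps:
$\sqrt{\left(\left(-936 - \frac{1309}{1228}\right) - 600\right) - 4925} = \sqrt{\left(- \frac{1150717}{1228} - 600\right) - 4925} = \sqrt{- \frac{1887517}{1228} - 4925} = \sqrt{- \frac{7935417}{1228}} = \frac{3 i \sqrt{270685891}}{614}$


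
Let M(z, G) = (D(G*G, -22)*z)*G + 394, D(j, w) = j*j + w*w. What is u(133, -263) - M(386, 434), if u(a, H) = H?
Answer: -5943413660947937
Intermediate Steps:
D(j, w) = j**2 + w**2
M(z, G) = 394 + G*z*(484 + G**4) (M(z, G) = (((G*G)**2 + (-22)**2)*z)*G + 394 = (((G**2)**2 + 484)*z)*G + 394 = ((G**4 + 484)*z)*G + 394 = ((484 + G**4)*z)*G + 394 = (z*(484 + G**4))*G + 394 = G*z*(484 + G**4) + 394 = 394 + G*z*(484 + G**4))
u(133, -263) - M(386, 434) = -263 - (394 + 434*386*(484 + 434**4)) = -263 - (394 + 434*386*(484 + 35477982736)) = -263 - (394 + 434*386*35477983220) = -263 - (394 + 5943413660947280) = -263 - 1*5943413660947674 = -263 - 5943413660947674 = -5943413660947937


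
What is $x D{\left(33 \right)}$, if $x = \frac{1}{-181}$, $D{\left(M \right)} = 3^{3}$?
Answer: $- \frac{27}{181} \approx -0.14917$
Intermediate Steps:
$D{\left(M \right)} = 27$
$x = - \frac{1}{181} \approx -0.0055249$
$x D{\left(33 \right)} = \left(- \frac{1}{181}\right) 27 = - \frac{27}{181}$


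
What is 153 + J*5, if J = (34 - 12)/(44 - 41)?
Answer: 569/3 ≈ 189.67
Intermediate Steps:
J = 22/3 ≈ 7.3333
153 + J*5 = 153 + (22/3)*5 = 153 + 110/3 = 569/3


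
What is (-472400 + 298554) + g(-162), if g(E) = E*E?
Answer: -147602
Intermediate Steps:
g(E) = E²
(-472400 + 298554) + g(-162) = (-472400 + 298554) + (-162)² = -173846 + 26244 = -147602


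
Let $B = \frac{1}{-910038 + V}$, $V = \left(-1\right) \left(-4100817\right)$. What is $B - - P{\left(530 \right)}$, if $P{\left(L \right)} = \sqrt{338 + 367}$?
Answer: $\frac{1}{3190779} + \sqrt{705} \approx 26.552$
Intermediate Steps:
$V = 4100817$
$P{\left(L \right)} = \sqrt{705}$
$B = \frac{1}{3190779}$ ($B = \frac{1}{-910038 + 4100817} = \frac{1}{3190779} \approx 3.134 \cdot 10^{-7}$)
$B - - P{\left(530 \right)} = \frac{1}{3190779} - - \sqrt{705} = \frac{1}{3190779} + \sqrt{705}$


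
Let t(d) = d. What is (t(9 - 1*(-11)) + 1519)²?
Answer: 2368521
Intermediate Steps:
(t(9 - 1*(-11)) + 1519)² = ((9 - 1*(-11)) + 1519)² = ((9 + 11) + 1519)² = (20 + 1519)² = 1539² = 2368521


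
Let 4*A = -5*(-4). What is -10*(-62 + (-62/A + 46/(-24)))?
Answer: 4579/6 ≈ 763.17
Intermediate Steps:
A = 5 (A = (-5*(-4))/4 = (1/4)*20 = 5)
-10*(-62 + (-62/A + 46/(-24))) = -10*(-62 + (-62/5 + 46/(-24))) = -10*(-62 + (-62*1/5 + 46*(-1/24))) = -10*(-62 + (-62/5 - 23/12)) = -10*(-62 - 859/60) = -10*(-4579/60) = 4579/6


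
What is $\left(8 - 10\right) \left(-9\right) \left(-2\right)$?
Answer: $-36$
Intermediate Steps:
$\left(8 - 10\right) \left(-9\right) \left(-2\right) = \left(-2\right) \left(-9\right) \left(-2\right) = 18 \left(-2\right) = -36$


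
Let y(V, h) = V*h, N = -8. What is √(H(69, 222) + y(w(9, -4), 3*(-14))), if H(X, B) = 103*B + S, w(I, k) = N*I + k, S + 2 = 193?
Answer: √26249 ≈ 162.02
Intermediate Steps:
S = 191 (S = -2 + 193 = 191)
w(I, k) = k - 8*I (w(I, k) = -8*I + k = k - 8*I)
H(X, B) = 191 + 103*B (H(X, B) = 103*B + 191 = 191 + 103*B)
√(H(69, 222) + y(w(9, -4), 3*(-14))) = √((191 + 103*222) + (-4 - 8*9)*(3*(-14))) = √((191 + 22866) + (-4 - 72)*(-42)) = √(23057 - 76*(-42)) = √(23057 + 3192) = √26249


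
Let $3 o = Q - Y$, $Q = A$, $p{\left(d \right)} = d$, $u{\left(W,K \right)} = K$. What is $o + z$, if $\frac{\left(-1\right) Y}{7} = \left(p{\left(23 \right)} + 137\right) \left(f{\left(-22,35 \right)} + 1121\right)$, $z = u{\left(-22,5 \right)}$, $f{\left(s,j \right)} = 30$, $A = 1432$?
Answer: $430189$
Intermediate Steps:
$z = 5$
$Q = 1432$
$Y = -1289120$ ($Y = - 7 \left(23 + 137\right) \left(30 + 1121\right) = - 7 \cdot 160 \cdot 1151 = \left(-7\right) 184160 = -1289120$)
$o = 430184$ ($o = \frac{1432 - -1289120}{3} = \frac{1432 + 1289120}{3} = \frac{1}{3} \cdot 1290552 = 430184$)
$o + z = 430184 + 5 = 430189$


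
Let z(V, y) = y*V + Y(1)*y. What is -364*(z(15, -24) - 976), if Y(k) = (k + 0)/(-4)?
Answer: 484120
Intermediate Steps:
Y(k) = -k/4 (Y(k) = k*(-¼) = -k/4)
z(V, y) = -y/4 + V*y (z(V, y) = y*V + (-¼*1)*y = V*y - y/4 = -y/4 + V*y)
-364*(z(15, -24) - 976) = -364*(-24*(-¼ + 15) - 976) = -364*(-24*59/4 - 976) = -364*(-354 - 976) = -364*(-1330) = 484120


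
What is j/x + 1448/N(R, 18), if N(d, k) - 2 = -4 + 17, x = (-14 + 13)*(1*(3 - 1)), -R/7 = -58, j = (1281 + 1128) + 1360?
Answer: -53639/30 ≈ -1788.0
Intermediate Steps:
j = 3769 (j = 2409 + 1360 = 3769)
R = 406 (R = -7*(-58) = 406)
x = -2 ≈ -2.0000
N(d, k) = 15 (N(d, k) = 2 + (-4 + 17) = 2 + 13 = 15)
j/x + 1448/N(R, 18) = 3769/(-2) + 1448/15 = 3769*(-1/2) + 1448*(1/15) = -3769/2 + 1448/15 = -53639/30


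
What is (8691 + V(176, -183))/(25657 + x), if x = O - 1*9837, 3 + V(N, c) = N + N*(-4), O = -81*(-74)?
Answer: 4080/10907 ≈ 0.37407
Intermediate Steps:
O = 5994
V(N, c) = -3 - 3*N (V(N, c) = -3 + (N + N*(-4)) = -3 + (N - 4*N) = -3 - 3*N)
x = -3843 (x = 5994 - 1*9837 = 5994 - 9837 = -3843)
(8691 + V(176, -183))/(25657 + x) = (8691 + (-3 - 3*176))/(25657 - 3843) = (8691 + (-3 - 528))/21814 = (8691 - 531)*(1/21814) = 8160*(1/21814) = 4080/10907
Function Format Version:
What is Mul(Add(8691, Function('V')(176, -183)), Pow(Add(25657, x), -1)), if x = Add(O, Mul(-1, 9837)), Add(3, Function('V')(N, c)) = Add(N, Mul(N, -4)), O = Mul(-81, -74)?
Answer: Rational(4080, 10907) ≈ 0.37407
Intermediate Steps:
O = 5994
Function('V')(N, c) = Add(-3, Mul(-3, N)) (Function('V')(N, c) = Add(-3, Add(N, Mul(N, -4))) = Add(-3, Add(N, Mul(-4, N))) = Add(-3, Mul(-3, N)))
x = -3843 (x = Add(5994, Mul(-1, 9837)) = Add(5994, -9837) = -3843)
Mul(Add(8691, Function('V')(176, -183)), Pow(Add(25657, x), -1)) = Mul(Add(8691, Add(-3, Mul(-3, 176))), Pow(Add(25657, -3843), -1)) = Mul(Add(8691, Add(-3, -528)), Pow(21814, -1)) = Mul(Add(8691, -531), Rational(1, 21814)) = Mul(8160, Rational(1, 21814)) = Rational(4080, 10907)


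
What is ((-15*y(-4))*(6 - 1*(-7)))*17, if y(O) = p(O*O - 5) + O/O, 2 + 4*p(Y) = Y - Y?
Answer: -3315/2 ≈ -1657.5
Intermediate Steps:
p(Y) = -½ (p(Y) = -½ + (Y - Y)/4 = -½ + (¼)*0 = -½ + 0 = -½)
y(O) = ½ (y(O) = -½ + O/O = -½ + 1 = ½)
((-15*y(-4))*(6 - 1*(-7)))*17 = ((-15*½)*(6 - 1*(-7)))*17 = -15*(6 + 7)/2*17 = -15/2*13*17 = -195/2*17 = -3315/2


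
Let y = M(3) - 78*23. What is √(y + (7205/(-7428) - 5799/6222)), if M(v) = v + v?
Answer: I*√26550369127329135/3851418 ≈ 42.307*I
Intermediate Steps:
M(v) = 2*v
y = -1788 (y = 2*3 - 78*23 = 6 - 1794 = -1788)
√(y + (7205/(-7428) - 5799/6222)) = √(-1788 + (7205/(-7428) - 5799/6222)) = √(-1788 + (7205*(-1/7428) - 5799*1/6222)) = √(-1788 + (-7205/7428 - 1933/2074)) = √(-1788 - 14650747/7702836) = √(-13787321515/7702836) = I*√26550369127329135/3851418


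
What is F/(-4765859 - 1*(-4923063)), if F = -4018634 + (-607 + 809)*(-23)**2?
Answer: -977944/39301 ≈ -24.883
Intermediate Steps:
F = -3911776 (F = -4018634 + 202*529 = -4018634 + 106858 = -3911776)
F/(-4765859 - 1*(-4923063)) = -3911776/(-4765859 - 1*(-4923063)) = -3911776/(-4765859 + 4923063) = -3911776/157204 = -3911776*1/157204 = -977944/39301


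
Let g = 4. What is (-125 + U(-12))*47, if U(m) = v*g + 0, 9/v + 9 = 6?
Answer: -6439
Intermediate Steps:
v = -3 (v = 9/(-9 + 6) = 9/(-3) = 9*(-1/3) = -3)
U(m) = -12 (U(m) = -3*4 + 0 = -12 + 0 = -12)
(-125 + U(-12))*47 = (-125 - 12)*47 = -137*47 = -6439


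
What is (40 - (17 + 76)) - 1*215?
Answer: -268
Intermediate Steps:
(40 - (17 + 76)) - 1*215 = (40 - 1*93) - 215 = (40 - 93) - 215 = -53 - 215 = -268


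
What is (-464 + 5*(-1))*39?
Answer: -18291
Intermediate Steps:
(-464 + 5*(-1))*39 = (-464 - 5)*39 = -469*39 = -18291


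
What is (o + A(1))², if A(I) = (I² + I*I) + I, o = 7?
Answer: 100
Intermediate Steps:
A(I) = I + 2*I² (A(I) = (I² + I²) + I = 2*I² + I = I + 2*I²)
(o + A(1))² = (7 + 1*(1 + 2*1))² = (7 + 1*(1 + 2))² = (7 + 1*3)² = (7 + 3)² = 10² = 100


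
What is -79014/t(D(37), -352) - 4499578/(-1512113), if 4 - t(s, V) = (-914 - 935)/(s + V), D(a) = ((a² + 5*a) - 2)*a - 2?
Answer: -6817579488549178/347981052577 ≈ -19592.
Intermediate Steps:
D(a) = -2 + a*(-2 + a² + 5*a) (D(a) = (-2 + a² + 5*a)*a - 2 = a*(-2 + a² + 5*a) - 2 = -2 + a*(-2 + a² + 5*a))
t(s, V) = 4 + 1849/(V + s) (t(s, V) = 4 - (-914 - 935)/(s + V) = 4 - (-1849)/(V + s) = 4 + 1849/(V + s))
-79014/t(D(37), -352) - 4499578/(-1512113) = -79014*(-352 + (-2 + 37³ - 2*37 + 5*37²))/(1849 + 4*(-352) + 4*(-2 + 37³ - 2*37 + 5*37²)) - 4499578/(-1512113) = -79014*(-352 + (-2 + 50653 - 74 + 5*1369))/(1849 - 1408 + 4*(-2 + 50653 - 74 + 5*1369)) - 4499578*(-1/1512113) = -79014*(-352 + (-2 + 50653 - 74 + 6845))/(1849 - 1408 + 4*(-2 + 50653 - 74 + 6845)) + 4499578/1512113 = -79014*(-352 + 57422)/(1849 - 1408 + 4*57422) + 4499578/1512113 = -79014*57070/(1849 - 1408 + 229688) + 4499578/1512113 = -79014/((1/57070)*230129) + 4499578/1512113 = -79014/230129/57070 + 4499578/1512113 = -79014*57070/230129 + 4499578/1512113 = -4509328980/230129 + 4499578/1512113 = -6817579488549178/347981052577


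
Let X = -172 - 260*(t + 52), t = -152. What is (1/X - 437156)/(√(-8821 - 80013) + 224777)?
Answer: -2537926799642759/1304954239005164 + 11290865167*I*√88834/1304954239005164 ≈ -1.9448 + 0.0025788*I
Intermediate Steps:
X = 25828 (X = -172 - 260*(-152 + 52) = -172 - 260*(-100) = -172 + 26000 = 25828)
(1/X - 437156)/(√(-8821 - 80013) + 224777) = (1/25828 - 437156)/(√(-8821 - 80013) + 224777) = (1/25828 - 437156)/(√(-88834) + 224777) = -11290865167/(25828*(I*√88834 + 224777)) = -11290865167/(25828*(224777 + I*√88834))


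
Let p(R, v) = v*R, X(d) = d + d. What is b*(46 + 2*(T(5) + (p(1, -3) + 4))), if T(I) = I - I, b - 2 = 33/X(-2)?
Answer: -300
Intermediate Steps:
X(d) = 2*d
p(R, v) = R*v
b = -25/4 (b = 2 + 33/((2*(-2))) = 2 + 33/(-4) = 2 + 33*(-¼) = 2 - 33/4 = -25/4 ≈ -6.2500)
T(I) = 0
b*(46 + 2*(T(5) + (p(1, -3) + 4))) = -25*(46 + 2*(0 + (1*(-3) + 4)))/4 = -25*(46 + 2*(0 + (-3 + 4)))/4 = -25*(46 + 2*(0 + 1))/4 = -25*(46 + 2*1)/4 = -25*(46 + 2)/4 = -25/4*48 = -300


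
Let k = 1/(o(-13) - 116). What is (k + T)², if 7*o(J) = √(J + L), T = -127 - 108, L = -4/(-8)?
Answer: (448443450*√2 + 72828507233*I)/(8120*√2 + 1318663*I) ≈ 55229.0 + 0.017642*I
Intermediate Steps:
L = ½ (L = -4*(-⅛) = ½ ≈ 0.50000)
T = -235
o(J) = √(½ + J)/7 (o(J) = √(J + ½)/7 = √(½ + J)/7)
k = 1/(-116 + 5*I*√2/14) (k = 1/(√(2 + 4*(-13))/14 - 116) = 1/(√(2 - 52)/14 - 116) = 1/(√(-50)/14 - 116) = 1/((5*I*√2)/14 - 116) = 1/(5*I*√2/14 - 116) = 1/(-116 + 5*I*√2/14) ≈ -0.0086205 - 3.754e-5*I)
(k + T)² = ((-11368/1318713 - 35*I*√2/1318713) - 235)² = (-309908923/1318713 - 35*I*√2/1318713)²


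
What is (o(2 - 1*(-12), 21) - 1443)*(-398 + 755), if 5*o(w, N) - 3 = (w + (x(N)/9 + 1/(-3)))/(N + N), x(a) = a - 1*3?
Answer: -3089461/6 ≈ -5.1491e+5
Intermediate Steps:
x(a) = -3 + a (x(a) = a - 3 = -3 + a)
o(w, N) = 3/5 + (-2/3 + w + N/9)/(10*N) (o(w, N) = 3/5 + ((w + ((-3 + N)/9 + 1/(-3)))/(N + N))/5 = 3/5 + ((w + ((-3 + N)*(1/9) + 1*(-1/3)))/((2*N)))/5 = 3/5 + ((w + ((-1/3 + N/9) - 1/3))*(1/(2*N)))/5 = 3/5 + ((w + (-2/3 + N/9))*(1/(2*N)))/5 = 3/5 + ((-2/3 + w + N/9)*(1/(2*N)))/5 = 3/5 + ((-2/3 + w + N/9)/(2*N))/5 = 3/5 + (-2/3 + w + N/9)/(10*N))
(o(2 - 1*(-12), 21) - 1443)*(-398 + 755) = ((1/90)*(-6 + 9*(2 - 1*(-12)) + 55*21)/21 - 1443)*(-398 + 755) = ((1/90)*(1/21)*(-6 + 9*(2 + 12) + 1155) - 1443)*357 = ((1/90)*(1/21)*(-6 + 9*14 + 1155) - 1443)*357 = ((1/90)*(1/21)*(-6 + 126 + 1155) - 1443)*357 = ((1/90)*(1/21)*1275 - 1443)*357 = (85/126 - 1443)*357 = -181733/126*357 = -3089461/6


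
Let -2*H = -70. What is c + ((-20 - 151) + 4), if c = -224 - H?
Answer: -426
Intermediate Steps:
H = 35 (H = -½*(-70) = 35)
c = -259 (c = -224 - 1*35 = -224 - 35 = -259)
c + ((-20 - 151) + 4) = -259 + ((-20 - 151) + 4) = -259 + (-171 + 4) = -259 - 167 = -426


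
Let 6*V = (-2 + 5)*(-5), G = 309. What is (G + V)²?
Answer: 375769/4 ≈ 93942.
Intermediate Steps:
V = -5/2 (V = ((-2 + 5)*(-5))/6 = (3*(-5))/6 = (⅙)*(-15) = -5/2 ≈ -2.5000)
(G + V)² = (309 - 5/2)² = (613/2)² = 375769/4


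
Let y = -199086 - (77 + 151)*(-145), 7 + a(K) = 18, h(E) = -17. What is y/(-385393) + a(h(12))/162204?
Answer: 26934320627/62512286172 ≈ 0.43086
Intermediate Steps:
a(K) = 11 (a(K) = -7 + 18 = 11)
y = -166026 (y = -199086 - 228*(-145) = -199086 - 1*(-33060) = -199086 + 33060 = -166026)
y/(-385393) + a(h(12))/162204 = -166026/(-385393) + 11/162204 = -166026*(-1/385393) + 11*(1/162204) = 166026/385393 + 11/162204 = 26934320627/62512286172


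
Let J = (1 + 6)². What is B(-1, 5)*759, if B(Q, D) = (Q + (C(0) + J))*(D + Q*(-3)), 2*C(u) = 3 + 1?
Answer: 303600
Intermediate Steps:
J = 49 (J = 7² = 49)
C(u) = 2 (C(u) = (3 + 1)/2 = (½)*4 = 2)
B(Q, D) = (51 + Q)*(D - 3*Q) (B(Q, D) = (Q + (2 + 49))*(D + Q*(-3)) = (Q + 51)*(D - 3*Q) = (51 + Q)*(D - 3*Q))
B(-1, 5)*759 = (-153*(-1) - 3*(-1)² + 51*5 + 5*(-1))*759 = (153 - 3*1 + 255 - 5)*759 = (153 - 3 + 255 - 5)*759 = 400*759 = 303600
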